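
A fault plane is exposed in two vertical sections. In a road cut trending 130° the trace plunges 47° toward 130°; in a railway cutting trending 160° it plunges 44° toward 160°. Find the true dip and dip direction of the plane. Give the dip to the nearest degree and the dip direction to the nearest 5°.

true dip 47°, dip direction 135°

Each apparent-dip line lies in the plane. As unit vectors (x east, y north, z up), v₁ plunges 47°→130° and v₂ plunges 44°→160°.
n = v₁ × v₂ = (0.190, -0.183, 0.245) (taken with n_z > 0).
tan δ = √(n_x²+n_y²)/n_z = 0.264/0.245, so δ = 47.1°.
Dip direction = azimuth of (n_x, n_y) = atan2(0.190, -0.183) = 134°.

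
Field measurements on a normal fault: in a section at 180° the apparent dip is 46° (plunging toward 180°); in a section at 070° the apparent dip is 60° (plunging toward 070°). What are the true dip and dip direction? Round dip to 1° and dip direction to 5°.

true dip 68°, dip direction 115°

The two traces are lines in the plane: v₁ = (sin 180°·cos 46°, cos 180°·cos 46°, −sin 46°), v₂ = (sin 70°·cos 60°, cos 70°·cos 60°, −sin 60°).
The plane normal is n = v₁ × v₂ ∝ (0.725, -0.338, 0.326).
tan δ = √(n_x²+n_y²)/n_z = 0.800/0.326, so δ = 67.8°.
Dip direction = atan2(0.725, -0.338) = 115° (azimuth of n's horizontal projection).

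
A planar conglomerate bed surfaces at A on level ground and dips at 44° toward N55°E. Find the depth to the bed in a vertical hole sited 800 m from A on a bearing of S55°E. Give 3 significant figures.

264 m

The hole lies 70° from the dip direction, so the down-dip offset is 800 × cos 70° = 273.62 m.
Depth = down-dip offset × tan(dip) = 273.62 × tan 44° = 273.62 × 0.9657
Depth = 264.23 m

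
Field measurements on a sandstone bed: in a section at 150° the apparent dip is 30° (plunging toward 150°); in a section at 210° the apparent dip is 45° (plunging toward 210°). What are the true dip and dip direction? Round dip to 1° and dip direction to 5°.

true dip 45°, dip direction 205°

Each apparent-dip line lies in the plane. As unit vectors (x east, y north, z up), v₁ plunges 30°→150° and v₂ plunges 45°→210°.
Cross product v₁ × v₂ gives the pole to the plane: n ∝ (-0.224, -0.483, 0.530).
tan δ = √(n_x²+n_y²)/n_z = 0.532/0.530, so δ = 45.1°.
The horizontal component of n points toward azimuth atan2(n_x, n_y) = 205°, the dip direction.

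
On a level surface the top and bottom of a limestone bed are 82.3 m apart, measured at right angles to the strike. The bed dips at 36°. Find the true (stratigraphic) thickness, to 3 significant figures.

48.4 m

True thickness t = w · sin(dip) = 82.3 × sin 36°
t = 82.3 × 0.5878 = 48.375 m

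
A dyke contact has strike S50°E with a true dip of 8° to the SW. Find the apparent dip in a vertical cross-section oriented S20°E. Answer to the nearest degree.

The strike is S50°E and the section trends S20°E; the acute angle between them is β = 30°.
tan α = tan 8° × sin 30° = 0.1405 × 0.5000 = 0.0703
apparent dip = arctan 0.0703 = 4.02°

4°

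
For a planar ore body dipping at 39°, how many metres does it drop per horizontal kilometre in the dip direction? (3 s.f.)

810 m

drop per km = 1000 × tan 39° = 1000 × 0.8098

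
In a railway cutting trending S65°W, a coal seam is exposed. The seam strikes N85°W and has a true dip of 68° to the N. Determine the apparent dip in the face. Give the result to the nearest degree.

51°

The strike is N85°W and the section trends S65°W; the acute angle between them is β = 30°.
tan(apparent dip) = tan 68° · sin 30° = 1.2375
apparent dip = arctan 1.2375 = 51.06°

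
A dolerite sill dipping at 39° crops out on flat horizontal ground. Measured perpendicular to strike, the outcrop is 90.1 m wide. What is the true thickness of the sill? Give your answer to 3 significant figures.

True thickness t = w · sin(dip) = 90.1 × sin 39°
t = 90.1 × 0.6293 = 56.702 m

56.7 m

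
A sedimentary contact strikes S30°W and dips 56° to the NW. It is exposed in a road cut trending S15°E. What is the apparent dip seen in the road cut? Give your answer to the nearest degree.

46°

Angle between strike (S30°W) and section (S15°E): β = 45°.
tan α = tan 56° × sin 45° = 1.4826 × 0.7071 = 1.0483
apparent dip = arctan 1.0483 = 46.35°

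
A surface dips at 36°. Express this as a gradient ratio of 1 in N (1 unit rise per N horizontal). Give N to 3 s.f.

1 in 1.38

1 : N means tan θ = 1/N, so N = 1/tan 36° = 1/0.7265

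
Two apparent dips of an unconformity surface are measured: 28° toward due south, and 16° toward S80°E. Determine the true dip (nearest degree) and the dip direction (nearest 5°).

true dip 30°, dip direction 160°

The two traces are lines in the plane: v₁ = (sin 180°·cos 28°, cos 180°·cos 28°, −sin 28°), v₂ = (sin 100°·cos 16°, cos 100°·cos 16°, −sin 16°).
The plane normal is n = v₁ × v₂ ∝ (0.165, -0.444, 0.836).
tan δ = √(n_x²+n_y²)/n_z = 0.474/0.836, so δ = 29.6°.
Dip direction = azimuth of (n_x, n_y) = atan2(0.165, -0.444) = 160°.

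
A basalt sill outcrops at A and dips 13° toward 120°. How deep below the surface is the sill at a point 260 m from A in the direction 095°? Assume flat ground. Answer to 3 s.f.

54.4 m

The hole lies 25° from the dip direction, so the down-dip offset is 260 × cos 25° = 235.64 m.
Depth = down-dip offset × tan(dip) = 235.64 × tan 13° = 235.64 × 0.2309
Depth = 54.40 m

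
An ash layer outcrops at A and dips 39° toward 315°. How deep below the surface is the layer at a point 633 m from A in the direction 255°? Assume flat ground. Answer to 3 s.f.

256 m

The hole lies 60° from the dip direction, so the down-dip offset is 633 × cos 60° = 316.50 m.
Depth = down-dip offset × tan(dip) = 316.50 × tan 39° = 316.50 × 0.8098
Depth = 256.30 m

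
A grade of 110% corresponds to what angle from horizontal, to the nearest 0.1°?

47.7°

tan θ = 110/100 = 1.1000
θ = arctan(1.1000) = 47.73°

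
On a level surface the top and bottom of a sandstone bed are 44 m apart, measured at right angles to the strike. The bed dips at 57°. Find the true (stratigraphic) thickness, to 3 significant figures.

True thickness t = w · sin(dip) = 44 × sin 57°
t = 44 × 0.8387 = 36.902 m

36.9 m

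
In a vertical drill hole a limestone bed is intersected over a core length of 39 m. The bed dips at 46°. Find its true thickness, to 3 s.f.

True thickness t = h · cos(dip) = 39 × cos 46°
t = 39 × 0.6947 = 27.092 m

27.1 m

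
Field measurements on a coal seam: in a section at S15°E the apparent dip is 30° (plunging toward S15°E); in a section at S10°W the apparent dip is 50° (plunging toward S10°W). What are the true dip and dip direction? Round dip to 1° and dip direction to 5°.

The two traces are lines in the plane: v₁ = (sin 165°·cos 30°, cos 165°·cos 30°, −sin 30°), v₂ = (sin 190°·cos 50°, cos 190°·cos 50°, −sin 50°).
n = v₁ × v₂ = (-0.324, -0.228, 0.235) (taken with n_z > 0).
tan δ = √(n_x²+n_y²)/n_z = 0.396/0.235, so δ = 59.3°.
Dip direction = azimuth of (n_x, n_y) = atan2(-0.324, -0.228) = 235°.

true dip 59°, dip direction 235°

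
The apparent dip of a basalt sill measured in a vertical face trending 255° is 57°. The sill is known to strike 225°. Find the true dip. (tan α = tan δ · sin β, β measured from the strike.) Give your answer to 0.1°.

β = acute angle between strike 225° and section 255° = 30°.
tan δ = tan α / sin β = tan 57° / sin 30° = 1.5399 / 0.5000 = 3.0797
δ = arctan(3.0797) = 72.01°

72.0°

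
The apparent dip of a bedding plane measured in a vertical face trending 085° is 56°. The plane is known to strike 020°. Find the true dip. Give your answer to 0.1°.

The section is 65° from the strike.
tan δ = tan α / sin β = tan 56° / sin 65° = 1.4826 / 0.9063 = 1.6358
δ = arctan(1.6358) = 58.56°

58.6°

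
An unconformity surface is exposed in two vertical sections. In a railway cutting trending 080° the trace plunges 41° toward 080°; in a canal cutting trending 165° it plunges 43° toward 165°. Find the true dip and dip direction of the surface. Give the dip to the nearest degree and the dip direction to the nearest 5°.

Represent each trace as a vector plunging at its apparent dip toward its trend (east-north-up frame): v₁ = (0.743, 0.131, -0.656), v₂ = (0.189, -0.706, -0.682).
The plane normal is n = v₁ × v₂ ∝ (0.553, -0.383, 0.550).
True dip = arccos(n_z / |n|) = arccos(0.6331) = 50.7°.
Dip direction = atan2(0.553, -0.383) = 125° (azimuth of n's horizontal projection).

true dip 51°, dip direction 125°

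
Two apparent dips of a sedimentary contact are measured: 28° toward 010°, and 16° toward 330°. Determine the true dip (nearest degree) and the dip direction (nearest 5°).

true dip 29°, dip direction 030°

Each apparent-dip line lies in the plane. As unit vectors (x east, y north, z up), v₁ plunges 28°→010° and v₂ plunges 16°→330°.
Cross product v₁ × v₂ gives the pole to the plane: n ∝ (0.151, 0.268, 0.546).
tan δ = √(n_x²+n_y²)/n_z = 0.308/0.546, so δ = 29.4°.
Dip direction = azimuth of (n_x, n_y) = atan2(0.151, 0.268) = 29°.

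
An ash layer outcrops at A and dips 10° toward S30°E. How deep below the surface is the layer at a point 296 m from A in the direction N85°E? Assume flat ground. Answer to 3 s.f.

22.1 m

The hole lies 65° from the dip direction, so the down-dip offset is 296 × cos 65° = 125.10 m.
Depth = down-dip offset × tan(dip) = 125.10 × tan 10° = 125.10 × 0.1763
Depth = 22.06 m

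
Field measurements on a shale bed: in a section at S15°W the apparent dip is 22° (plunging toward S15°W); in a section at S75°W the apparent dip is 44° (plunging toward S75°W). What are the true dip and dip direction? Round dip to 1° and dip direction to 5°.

true dip 44°, dip direction 260°

Represent each trace as a vector plunging at its apparent dip toward its trend (east-north-up frame): v₁ = (-0.240, -0.896, -0.375), v₂ = (-0.695, -0.186, -0.695).
The plane normal is n = v₁ × v₂ ∝ (-0.552, -0.094, 0.578).
True dip = arccos(n_z / |n|) = arccos(0.7178) = 44.1°.
The horizontal component of n points toward azimuth atan2(n_x, n_y) = 260°, the dip direction.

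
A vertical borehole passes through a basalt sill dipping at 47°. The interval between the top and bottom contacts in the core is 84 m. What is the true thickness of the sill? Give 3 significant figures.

57.3 m

True thickness t = h · cos(dip) = 84 × cos 47°
t = 84 × 0.6820 = 57.288 m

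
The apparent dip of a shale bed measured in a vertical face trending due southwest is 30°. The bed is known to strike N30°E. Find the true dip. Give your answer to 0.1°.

65.9°

β = acute angle between strike N30°E and section due southwest = 15°.
tan(true dip) = tan 30° / sin 15° = 2.2307
δ = arctan(2.2307) = 65.85°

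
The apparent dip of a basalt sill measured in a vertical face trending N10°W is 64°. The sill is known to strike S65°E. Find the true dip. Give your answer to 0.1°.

β = acute angle between strike S65°E and section N10°W = 55°.
tan(true dip) = tan 64° / sin 55° = 2.5030
true dip = arctan 2.5030 = 68.22°

68.2°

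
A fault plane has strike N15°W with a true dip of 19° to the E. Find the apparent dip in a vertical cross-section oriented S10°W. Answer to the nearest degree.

The strike is N15°W and the section trends S10°W; the acute angle between them is β = 25°.
tan α = tan 19° × sin 25° = 0.3443 × 0.4226 = 0.1455
α = arctan(0.1455) = 8.28°

8°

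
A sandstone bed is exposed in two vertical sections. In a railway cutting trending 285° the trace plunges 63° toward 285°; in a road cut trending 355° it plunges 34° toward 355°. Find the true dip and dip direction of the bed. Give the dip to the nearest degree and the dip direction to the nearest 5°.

true dip 63°, dip direction 285°

The two traces are lines in the plane: v₁ = (sin 285°·cos 63°, cos 285°·cos 63°, −sin 63°), v₂ = (sin 355°·cos 34°, cos 355°·cos 34°, −sin 34°).
Cross product v₁ × v₂ gives the pole to the plane: n ∝ (-0.670, 0.181, 0.354).
tan δ = √(n_x²+n_y²)/n_z = 0.694/0.354, so δ = 63.0°.
The horizontal component of n points toward azimuth atan2(n_x, n_y) = 285°, the dip direction.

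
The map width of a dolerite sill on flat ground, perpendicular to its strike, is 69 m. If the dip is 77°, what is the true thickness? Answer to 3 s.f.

True thickness t = w · sin(dip) = 69 × sin 77°
t = 69 × 0.9744 = 67.232 m

67.2 m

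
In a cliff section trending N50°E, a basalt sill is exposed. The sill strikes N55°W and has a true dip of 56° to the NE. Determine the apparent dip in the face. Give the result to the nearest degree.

55°

Angle between strike (N55°W) and section (N50°E): β = 75°.
tan(apparent dip) = tan 56° · sin 75° = 1.4320
apparent dip = arctan 1.4320 = 55.07°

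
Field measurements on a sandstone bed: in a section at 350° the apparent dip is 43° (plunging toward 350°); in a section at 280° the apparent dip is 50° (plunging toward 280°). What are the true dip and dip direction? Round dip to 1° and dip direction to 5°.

The two traces are lines in the plane: v₁ = (sin 350°·cos 43°, cos 350°·cos 43°, −sin 43°), v₂ = (sin 280°·cos 50°, cos 280°·cos 50°, −sin 50°).
The plane normal is n = v₁ × v₂ ∝ (-0.476, 0.334, 0.442).
Dip δ = arctan(|n_h|/n_z) = arctan(0.581/0.442) = 52.8°.
Dip direction = atan2(-0.476, 0.334) = 305° (azimuth of n's horizontal projection).

true dip 53°, dip direction 305°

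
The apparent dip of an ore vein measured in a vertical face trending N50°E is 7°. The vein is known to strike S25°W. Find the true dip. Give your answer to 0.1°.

β = acute angle between strike S25°W and section N50°E = 25°.
tan(true dip) = tan 7° / sin 25° = 0.2905
δ = arctan(0.2905) = 16.20°

16.2°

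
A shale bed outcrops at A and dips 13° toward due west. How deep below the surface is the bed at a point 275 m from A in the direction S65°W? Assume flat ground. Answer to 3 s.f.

The hole lies 25° from the dip direction, so the down-dip offset is 275 × cos 25° = 249.23 m.
Depth = down-dip offset × tan(dip) = 249.23 × tan 13° = 249.23 × 0.2309
Depth = 57.54 m

57.5 m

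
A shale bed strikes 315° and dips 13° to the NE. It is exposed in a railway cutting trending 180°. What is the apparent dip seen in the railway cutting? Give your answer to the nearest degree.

9°

Angle between strike (315°) and section (180°): β = 45°.
tan α = tan 13° × sin 45° = 0.2309 × 0.7071 = 0.1632
α = arctan(0.1632) = 9.27°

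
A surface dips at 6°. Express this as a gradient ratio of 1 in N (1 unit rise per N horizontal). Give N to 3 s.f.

1 in 9.51

1 : N means tan θ = 1/N, so N = 1/tan 6° = 1/0.1051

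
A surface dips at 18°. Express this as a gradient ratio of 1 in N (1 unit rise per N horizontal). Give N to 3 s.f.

1 in 3.08

1 : N means tan θ = 1/N, so N = 1/tan 18° = 1/0.3249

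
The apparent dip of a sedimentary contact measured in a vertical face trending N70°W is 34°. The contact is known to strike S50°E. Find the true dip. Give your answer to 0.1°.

63.1°

β = acute angle between strike S50°E and section N70°W = 20°.
tan δ = tan α / sin β = tan 34° / sin 20° = 0.6745 / 0.3420 = 1.9721
true dip = arctan 1.9721 = 63.11°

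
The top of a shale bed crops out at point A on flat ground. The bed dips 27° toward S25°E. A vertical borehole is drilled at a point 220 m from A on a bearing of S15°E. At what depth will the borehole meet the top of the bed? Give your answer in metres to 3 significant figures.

110 m

The hole lies 10° from the dip direction, so the down-dip offset is 220 × cos 10° = 216.66 m.
Depth = down-dip offset × tan(dip) = 216.66 × tan 27° = 216.66 × 0.5095
Depth = 110.39 m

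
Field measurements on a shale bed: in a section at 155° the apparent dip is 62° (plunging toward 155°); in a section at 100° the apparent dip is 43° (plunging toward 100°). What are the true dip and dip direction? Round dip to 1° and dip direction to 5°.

The two traces are lines in the plane: v₁ = (sin 155°·cos 62°, cos 155°·cos 62°, −sin 62°), v₂ = (sin 100°·cos 43°, cos 100°·cos 43°, −sin 43°).
Cross product v₁ × v₂ gives the pole to the plane: n ∝ (0.178, -0.501, 0.281).
True dip = arccos(n_z / |n|) = arccos(0.4678) = 62.1°.
Dip direction = atan2(0.178, -0.501) = 160° (azimuth of n's horizontal projection).

true dip 62°, dip direction 160°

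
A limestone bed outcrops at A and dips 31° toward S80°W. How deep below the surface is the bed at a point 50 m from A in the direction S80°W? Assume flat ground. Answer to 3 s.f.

30.0 m

The hole is directly down-dip from the outcrop, so the down-dip offset is 50 m.
Depth = down-dip offset × tan(dip) = 50.00 × tan 31° = 50.00 × 0.6009
Depth = 30.04 m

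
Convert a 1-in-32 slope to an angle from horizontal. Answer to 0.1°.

tan θ = 1/32 = 0.0312
θ = arctan(0.0312) = 1.79°

1.8°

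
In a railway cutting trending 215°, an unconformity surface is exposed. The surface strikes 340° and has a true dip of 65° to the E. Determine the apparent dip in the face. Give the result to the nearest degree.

The section lies 55° from the strike.
tan(apparent dip) = tan 65° · sin 55° = 1.7567
α = arctan(1.7567) = 60.35°

60°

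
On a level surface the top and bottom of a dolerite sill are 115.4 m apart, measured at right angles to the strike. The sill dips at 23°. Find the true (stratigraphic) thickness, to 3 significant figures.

45.1 m

True thickness t = w · sin(dip) = 115.4 × sin 23°
t = 115.4 × 0.3907 = 45.090 m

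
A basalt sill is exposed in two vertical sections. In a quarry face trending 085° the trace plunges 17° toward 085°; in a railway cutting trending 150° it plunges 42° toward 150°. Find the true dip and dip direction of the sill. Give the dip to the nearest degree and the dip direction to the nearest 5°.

true dip 42°, dip direction 155°

The two traces are lines in the plane: v₁ = (sin 85°·cos 17°, cos 85°·cos 17°, −sin 17°), v₂ = (sin 150°·cos 42°, cos 150°·cos 42°, −sin 42°).
The plane normal is n = v₁ × v₂ ∝ (0.244, -0.529, 0.644).
tan δ = √(n_x²+n_y²)/n_z = 0.582/0.644, so δ = 42.1°.
Dip direction = azimuth of (n_x, n_y) = atan2(0.244, -0.529) = 155°.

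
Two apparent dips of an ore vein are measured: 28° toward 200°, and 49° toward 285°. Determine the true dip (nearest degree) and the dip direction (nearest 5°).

true dip 51°, dip direction 265°

The two traces are lines in the plane: v₁ = (sin 200°·cos 28°, cos 200°·cos 28°, −sin 28°), v₂ = (sin 285°·cos 49°, cos 285°·cos 49°, −sin 49°).
n = v₁ × v₂ = (-0.706, -0.070, 0.577) (taken with n_z > 0).
True dip = arccos(n_z / |n|) = arccos(0.6311) = 50.9°.
Dip direction = atan2(-0.706, -0.070) = 264° (azimuth of n's horizontal projection).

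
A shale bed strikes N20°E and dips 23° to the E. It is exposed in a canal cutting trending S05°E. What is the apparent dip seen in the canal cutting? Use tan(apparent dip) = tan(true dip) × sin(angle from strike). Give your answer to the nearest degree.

10°

The strike is N20°E and the section trends S05°E; the acute angle between them is β = 25°.
tan(apparent dip) = tan 23° · sin 25° = 0.1794
apparent dip = arctan 0.1794 = 10.17°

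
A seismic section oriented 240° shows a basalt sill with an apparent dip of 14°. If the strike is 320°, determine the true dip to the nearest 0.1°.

β = acute angle between strike 320° and section 240° = 80°.
tan δ = tan α / sin β = tan 14° / sin 80° = 0.2493 / 0.9848 = 0.2532
δ = arctan(0.2532) = 14.21°

14.2°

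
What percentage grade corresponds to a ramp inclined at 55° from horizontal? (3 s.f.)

143%

grade % = 100 × tan 55° = 100 × 1.4281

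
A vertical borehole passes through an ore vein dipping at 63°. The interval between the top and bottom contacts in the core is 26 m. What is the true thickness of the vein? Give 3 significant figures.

True thickness t = h · cos(dip) = 26 × cos 63°
t = 26 × 0.4540 = 11.804 m

11.8 m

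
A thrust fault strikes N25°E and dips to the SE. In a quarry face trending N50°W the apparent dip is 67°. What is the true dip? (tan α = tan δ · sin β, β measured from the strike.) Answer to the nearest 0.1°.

The section is 75° from the strike.
tan δ = tan α / sin β = tan 67° / sin 75° = 2.3559 / 0.9659 = 2.4390
δ = arctan(2.4390) = 67.71°

67.7°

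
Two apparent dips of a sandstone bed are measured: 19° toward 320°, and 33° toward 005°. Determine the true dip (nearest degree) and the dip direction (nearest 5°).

true dip 34°, dip direction 020°

Each apparent-dip line lies in the plane. As unit vectors (x east, y north, z up), v₁ plunges 19°→320° and v₂ plunges 33°→005°.
Cross product v₁ × v₂ gives the pole to the plane: n ∝ (0.122, 0.355, 0.561).
Dip δ = arctan(|n_h|/n_z) = arctan(0.375/0.561) = 33.8°.
The horizontal component of n points toward azimuth atan2(n_x, n_y) = 19°, the dip direction.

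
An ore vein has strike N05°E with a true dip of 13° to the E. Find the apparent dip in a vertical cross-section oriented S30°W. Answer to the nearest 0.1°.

5.6°

The section lies 25° from the strike.
tan α = tan 13° × sin 25° = 0.2309 × 0.4226 = 0.0976
apparent dip = arctan 0.0976 = 5.57°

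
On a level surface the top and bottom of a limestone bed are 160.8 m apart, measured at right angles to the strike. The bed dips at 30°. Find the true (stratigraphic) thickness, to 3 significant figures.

True thickness t = w · sin(dip) = 160.8 × sin 30°
t = 160.8 × 0.5000 = 80.400 m

80.4 m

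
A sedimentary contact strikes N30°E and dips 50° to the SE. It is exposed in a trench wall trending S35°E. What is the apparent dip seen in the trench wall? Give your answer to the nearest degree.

The section lies 65° from the strike.
tan(apparent dip) = tan 50° · sin 65° = 1.0801
apparent dip = arctan 1.0801 = 47.21°

47°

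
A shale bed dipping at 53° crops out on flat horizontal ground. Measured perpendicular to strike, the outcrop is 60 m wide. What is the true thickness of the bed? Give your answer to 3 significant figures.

47.9 m

True thickness t = w · sin(dip) = 60 × sin 53°
t = 60 × 0.7986 = 47.918 m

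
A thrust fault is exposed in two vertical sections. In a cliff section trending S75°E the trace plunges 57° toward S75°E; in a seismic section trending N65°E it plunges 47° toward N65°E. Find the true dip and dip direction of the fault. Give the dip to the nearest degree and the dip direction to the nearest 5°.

true dip 57°, dip direction 110°

The two traces are lines in the plane: v₁ = (sin 105°·cos 57°, cos 105°·cos 57°, −sin 57°), v₂ = (sin 65°·cos 47°, cos 65°·cos 47°, −sin 47°).
n = v₁ × v₂ = (0.345, -0.134, 0.239) (taken with n_z > 0).
True dip = arccos(n_z / |n|) = arccos(0.5424) = 57.2°.
The horizontal component of n points toward azimuth atan2(n_x, n_y) = 111°, the dip direction.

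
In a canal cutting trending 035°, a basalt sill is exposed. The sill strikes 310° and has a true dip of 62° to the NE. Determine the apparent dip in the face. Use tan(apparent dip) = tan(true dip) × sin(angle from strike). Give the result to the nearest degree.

62°

Angle between strike (310°) and section (035°): β = 85°.
tan α = tan 62° × sin 85° = 1.8807 × 0.9962 = 1.8736
α = arctan(1.8736) = 61.91°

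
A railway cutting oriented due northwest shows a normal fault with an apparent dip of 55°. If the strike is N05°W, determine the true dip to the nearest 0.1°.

65.8°

The section is 40° from the strike.
tan(true dip) = tan 55° / sin 40° = 2.2218
δ = arctan(2.2218) = 65.77°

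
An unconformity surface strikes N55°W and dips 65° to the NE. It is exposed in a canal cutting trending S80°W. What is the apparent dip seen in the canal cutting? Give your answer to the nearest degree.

Angle between strike (N55°W) and section (S80°W): β = 45°.
tan(apparent dip) = tan 65° · sin 45° = 1.5164
apparent dip = arctan 1.5164 = 56.60°

57°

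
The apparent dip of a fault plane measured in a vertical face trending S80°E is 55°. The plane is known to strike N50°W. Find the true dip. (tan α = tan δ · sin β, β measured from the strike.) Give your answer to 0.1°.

β = acute angle between strike N50°W and section S80°E = 30°.
tan(true dip) = tan 55° / sin 30° = 2.8563
δ = arctan(2.8563) = 70.70°

70.7°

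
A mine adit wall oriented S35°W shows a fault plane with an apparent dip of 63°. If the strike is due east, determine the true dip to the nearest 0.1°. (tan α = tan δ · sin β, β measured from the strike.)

β = acute angle between strike due east and section S35°W = 55°.
tan(true dip) = tan 63° / sin 55° = 2.3959
δ = arctan(2.3959) = 67.35°

67.3°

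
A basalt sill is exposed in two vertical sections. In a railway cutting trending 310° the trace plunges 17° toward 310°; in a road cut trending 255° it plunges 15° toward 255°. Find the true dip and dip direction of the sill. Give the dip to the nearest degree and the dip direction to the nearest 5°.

true dip 18°, dip direction 290°

Represent each trace as a vector plunging at its apparent dip toward its trend (east-north-up frame): v₁ = (-0.733, 0.615, -0.292), v₂ = (-0.933, -0.250, -0.259).
Cross product v₁ × v₂ gives the pole to the plane: n ∝ (-0.232, 0.083, 0.757).
True dip = arccos(n_z / |n|) = arccos(0.9508) = 18.1°.
Dip direction = azimuth of (n_x, n_y) = atan2(-0.232, 0.083) = 290°.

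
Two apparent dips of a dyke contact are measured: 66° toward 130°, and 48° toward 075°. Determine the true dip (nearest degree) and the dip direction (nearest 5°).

The two traces are lines in the plane: v₁ = (sin 130°·cos 66°, cos 130°·cos 66°, −sin 66°), v₂ = (sin 75°·cos 48°, cos 75°·cos 48°, −sin 48°).
n = v₁ × v₂ = (0.353, -0.359, 0.223) (taken with n_z > 0).
True dip = arccos(n_z / |n|) = arccos(0.4052) = 66.1°.
Dip direction = atan2(0.353, -0.359) = 136° (azimuth of n's horizontal projection).

true dip 66°, dip direction 135°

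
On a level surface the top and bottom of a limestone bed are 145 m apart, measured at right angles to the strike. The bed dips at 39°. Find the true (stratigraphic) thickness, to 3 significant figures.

True thickness t = w · sin(dip) = 145 × sin 39°
t = 145 × 0.6293 = 91.251 m

91.3 m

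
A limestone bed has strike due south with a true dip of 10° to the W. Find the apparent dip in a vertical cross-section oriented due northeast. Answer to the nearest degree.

7°

The section lies 45° from the strike.
tan α = tan 10° × sin 45° = 0.1763 × 0.7071 = 0.1247
apparent dip = arctan 0.1247 = 7.11°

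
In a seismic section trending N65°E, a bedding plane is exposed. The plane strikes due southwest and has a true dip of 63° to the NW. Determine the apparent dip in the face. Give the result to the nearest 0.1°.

The section lies 20° from the strike.
tan(apparent dip) = tan 63° · sin 20° = 0.6713
α = arctan(0.6713) = 33.87°

33.9°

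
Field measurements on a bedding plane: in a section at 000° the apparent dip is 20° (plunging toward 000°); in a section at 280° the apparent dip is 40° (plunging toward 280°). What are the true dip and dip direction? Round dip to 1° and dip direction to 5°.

The two traces are lines in the plane: v₁ = (sin 0°·cos 20°, cos 0°·cos 20°, −sin 20°), v₂ = (sin 280°·cos 40°, cos 280°·cos 40°, −sin 40°).
Cross product v₁ × v₂ gives the pole to the plane: n ∝ (-0.559, 0.258, 0.709).
tan δ = √(n_x²+n_y²)/n_z = 0.615/0.709, so δ = 41.0°.
Dip direction = azimuth of (n_x, n_y) = atan2(-0.559, 0.258) = 295°.

true dip 41°, dip direction 295°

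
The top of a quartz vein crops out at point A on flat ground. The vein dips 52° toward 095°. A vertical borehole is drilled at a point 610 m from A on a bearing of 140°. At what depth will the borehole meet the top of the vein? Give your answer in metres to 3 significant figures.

552 m

The hole lies 45° from the dip direction, so the down-dip offset is 610 × cos 45° = 431.34 m.
Depth = down-dip offset × tan(dip) = 431.34 × tan 52° = 431.34 × 1.2799
Depth = 552.08 m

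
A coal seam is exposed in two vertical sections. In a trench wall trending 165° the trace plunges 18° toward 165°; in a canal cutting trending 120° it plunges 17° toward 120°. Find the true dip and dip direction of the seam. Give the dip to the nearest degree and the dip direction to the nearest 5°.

Each apparent-dip line lies in the plane. As unit vectors (x east, y north, z up), v₁ plunges 18°→165° and v₂ plunges 17°→120°.
Cross product v₁ × v₂ gives the pole to the plane: n ∝ (0.121, -0.184, 0.643).
Dip δ = arctan(|n_h|/n_z) = arctan(0.220/0.643) = 18.9°.
Dip direction = azimuth of (n_x, n_y) = atan2(0.121, -0.184) = 147°.

true dip 19°, dip direction 145°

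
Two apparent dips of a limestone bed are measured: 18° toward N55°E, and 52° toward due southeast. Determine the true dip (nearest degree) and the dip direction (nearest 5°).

The two traces are lines in the plane: v₁ = (sin 55°·cos 18°, cos 55°·cos 18°, −sin 18°), v₂ = (sin 135°·cos 52°, cos 135°·cos 52°, −sin 52°).
n = v₁ × v₂ = (0.564, -0.479, 0.577) (taken with n_z > 0).
Dip δ = arctan(|n_h|/n_z) = arctan(0.741/0.577) = 52.1°.
Dip direction = atan2(0.564, -0.479) = 130° (azimuth of n's horizontal projection).

true dip 52°, dip direction 130°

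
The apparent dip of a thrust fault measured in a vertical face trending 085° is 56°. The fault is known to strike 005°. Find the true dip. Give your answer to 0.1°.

The section is 80° from the strike.
tan δ = tan α / sin β = tan 56° / sin 80° = 1.4826 / 0.9848 = 1.5054
δ = arctan(1.5054) = 56.41°

56.4°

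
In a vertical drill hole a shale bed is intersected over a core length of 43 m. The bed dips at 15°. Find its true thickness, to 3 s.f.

41.5 m

True thickness t = h · cos(dip) = 43 × cos 15°
t = 43 × 0.9659 = 41.535 m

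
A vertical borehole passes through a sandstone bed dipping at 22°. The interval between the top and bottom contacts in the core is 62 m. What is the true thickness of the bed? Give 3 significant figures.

57.5 m

True thickness t = h · cos(dip) = 62 × cos 22°
t = 62 × 0.9272 = 57.485 m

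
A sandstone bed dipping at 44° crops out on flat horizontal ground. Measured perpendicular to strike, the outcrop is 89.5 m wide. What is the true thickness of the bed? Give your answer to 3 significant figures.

True thickness t = w · sin(dip) = 89.5 × sin 44°
t = 89.5 × 0.6947 = 62.172 m

62.2 m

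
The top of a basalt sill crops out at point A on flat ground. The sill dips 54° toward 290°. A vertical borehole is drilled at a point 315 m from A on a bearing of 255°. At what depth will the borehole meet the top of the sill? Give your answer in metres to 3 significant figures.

355 m

The hole lies 35° from the dip direction, so the down-dip offset is 315 × cos 35° = 258.03 m.
Depth = down-dip offset × tan(dip) = 258.03 × tan 54° = 258.03 × 1.3764
Depth = 355.15 m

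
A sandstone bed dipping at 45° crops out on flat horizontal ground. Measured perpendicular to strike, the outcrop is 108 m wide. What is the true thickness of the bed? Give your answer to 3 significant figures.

True thickness t = w · sin(dip) = 108 × sin 45°
t = 108 × 0.7071 = 76.368 m

76.4 m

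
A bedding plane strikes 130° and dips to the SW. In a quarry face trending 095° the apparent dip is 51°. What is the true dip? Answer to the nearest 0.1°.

65.1°

β = acute angle between strike 130° and section 095° = 35°.
tan(true dip) = tan 51° / sin 35° = 2.1530
δ = arctan(2.1530) = 65.09°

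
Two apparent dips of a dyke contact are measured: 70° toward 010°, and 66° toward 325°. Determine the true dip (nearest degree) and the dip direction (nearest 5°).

Each apparent-dip line lies in the plane. As unit vectors (x east, y north, z up), v₁ plunges 70°→010° and v₂ plunges 66°→325°.
n = v₁ × v₂ = (0.005, 0.273, 0.098) (taken with n_z > 0).
Dip δ = arctan(|n_h|/n_z) = arctan(0.274/0.098) = 70.2°.
The horizontal component of n points toward azimuth atan2(n_x, n_y) = 1°, the dip direction.

true dip 70°, dip direction 000°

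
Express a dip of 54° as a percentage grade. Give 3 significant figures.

138%

grade % = 100 × tan 54° = 100 × 1.3764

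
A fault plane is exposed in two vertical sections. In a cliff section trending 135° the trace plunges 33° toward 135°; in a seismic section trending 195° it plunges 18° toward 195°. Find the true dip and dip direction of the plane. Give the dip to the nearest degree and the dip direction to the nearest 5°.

Represent each trace as a vector plunging at its apparent dip toward its trend (east-north-up frame): v₁ = (0.593, -0.593, -0.545), v₂ = (-0.246, -0.919, -0.309).
n = v₁ × v₂ = (0.317, -0.317, 0.691) (taken with n_z > 0).
tan δ = √(n_x²+n_y²)/n_z = 0.449/0.691, so δ = 33.0°.
Dip direction = azimuth of (n_x, n_y) = atan2(0.317, -0.317) = 135°.

true dip 33°, dip direction 135°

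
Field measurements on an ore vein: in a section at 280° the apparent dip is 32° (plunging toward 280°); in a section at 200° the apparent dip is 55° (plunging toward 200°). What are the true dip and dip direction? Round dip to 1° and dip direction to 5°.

true dip 56°, dip direction 215°

The two traces are lines in the plane: v₁ = (sin 280°·cos 32°, cos 280°·cos 32°, −sin 32°), v₂ = (sin 200°·cos 55°, cos 200°·cos 55°, −sin 55°).
Cross product v₁ × v₂ gives the pole to the plane: n ∝ (-0.406, -0.580, 0.479).
Dip δ = arctan(|n_h|/n_z) = arctan(0.708/0.479) = 55.9°.
Dip direction = azimuth of (n_x, n_y) = atan2(-0.406, -0.580) = 215°.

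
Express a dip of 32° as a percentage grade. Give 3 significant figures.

62.5%

grade % = 100 × tan 32° = 100 × 0.6249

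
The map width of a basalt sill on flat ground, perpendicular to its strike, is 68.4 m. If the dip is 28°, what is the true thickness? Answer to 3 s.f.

True thickness t = w · sin(dip) = 68.4 × sin 28°
t = 68.4 × 0.4695 = 32.112 m

32.1 m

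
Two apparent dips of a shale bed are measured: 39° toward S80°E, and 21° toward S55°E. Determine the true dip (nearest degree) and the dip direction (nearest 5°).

Each apparent-dip line lies in the plane. As unit vectors (x east, y north, z up), v₁ plunges 39°→S80°E and v₂ plunges 21°→S55°E.
n = v₁ × v₂ = (0.289, 0.207, 0.307) (taken with n_z > 0).
True dip = arccos(n_z / |n|) = arccos(0.6535) = 49.2°.
The horizontal component of n points toward azimuth atan2(n_x, n_y) = 54°, the dip direction.

true dip 49°, dip direction 055°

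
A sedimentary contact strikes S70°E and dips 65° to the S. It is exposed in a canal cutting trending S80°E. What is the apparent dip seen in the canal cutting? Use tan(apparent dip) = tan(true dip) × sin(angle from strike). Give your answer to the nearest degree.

20°

The section lies 10° from the strike.
tan α = tan 65° × sin 10° = 2.1445 × 0.1736 = 0.3724
α = arctan(0.3724) = 20.42°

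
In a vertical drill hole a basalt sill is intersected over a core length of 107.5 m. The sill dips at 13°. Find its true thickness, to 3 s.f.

105 m

True thickness t = h · cos(dip) = 107.5 × cos 13°
t = 107.5 × 0.9744 = 104.745 m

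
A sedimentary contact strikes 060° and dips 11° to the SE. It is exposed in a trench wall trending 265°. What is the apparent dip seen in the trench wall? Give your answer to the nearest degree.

Angle between strike (060°) and section (265°): β = 25°.
tan α = tan 11° × sin 25° = 0.1944 × 0.4226 = 0.0821
apparent dip = arctan 0.0821 = 4.70°

5°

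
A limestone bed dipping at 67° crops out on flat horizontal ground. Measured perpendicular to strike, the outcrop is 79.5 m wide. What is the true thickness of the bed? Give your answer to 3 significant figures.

73.2 m

True thickness t = w · sin(dip) = 79.5 × sin 67°
t = 79.5 × 0.9205 = 73.180 m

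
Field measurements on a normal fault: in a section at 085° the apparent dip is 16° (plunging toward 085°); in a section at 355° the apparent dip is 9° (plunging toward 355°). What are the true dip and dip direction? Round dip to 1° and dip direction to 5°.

Represent each trace as a vector plunging at its apparent dip toward its trend (east-north-up frame): v₁ = (0.958, 0.084, -0.276), v₂ = (-0.086, 0.984, -0.156).
n = v₁ × v₂ = (0.258, 0.174, 0.949) (taken with n_z > 0).
Dip δ = arctan(|n_h|/n_z) = arctan(0.311/0.949) = 18.1°.
The horizontal component of n points toward azimuth atan2(n_x, n_y) = 56°, the dip direction.

true dip 18°, dip direction 055°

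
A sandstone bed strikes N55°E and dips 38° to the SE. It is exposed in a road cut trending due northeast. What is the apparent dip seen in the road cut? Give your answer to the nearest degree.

8°

The section lies 10° from the strike.
tan α = tan 38° × sin 10° = 0.7813 × 0.1736 = 0.1357
α = arctan(0.1357) = 7.73°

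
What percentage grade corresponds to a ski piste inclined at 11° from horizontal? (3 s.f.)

grade % = 100 × tan 11° = 100 × 0.1944

19.4%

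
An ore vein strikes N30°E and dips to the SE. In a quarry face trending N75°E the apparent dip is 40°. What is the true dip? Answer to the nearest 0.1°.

49.9°

The section is 45° from the strike.
tan δ = tan α / sin β = tan 40° / sin 45° = 0.8391 / 0.7071 = 1.1867
true dip = arctan 1.1867 = 49.88°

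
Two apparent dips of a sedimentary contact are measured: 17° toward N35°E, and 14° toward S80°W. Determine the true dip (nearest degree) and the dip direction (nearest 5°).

true dip 36°, dip direction 330°

The two traces are lines in the plane: v₁ = (sin 35°·cos 17°, cos 35°·cos 17°, −sin 17°), v₂ = (sin 260°·cos 14°, cos 260°·cos 14°, −sin 14°).
Cross product v₁ × v₂ gives the pole to the plane: n ∝ (-0.239, 0.412, 0.656).
True dip = arccos(n_z / |n|) = arccos(0.8093) = 36.0°.
The horizontal component of n points toward azimuth atan2(n_x, n_y) = 330°, the dip direction.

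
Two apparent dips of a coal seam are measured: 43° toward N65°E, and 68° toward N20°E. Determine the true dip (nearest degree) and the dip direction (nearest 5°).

The two traces are lines in the plane: v₁ = (sin 65°·cos 43°, cos 65°·cos 43°, −sin 43°), v₂ = (sin 20°·cos 68°, cos 20°·cos 68°, −sin 68°).
n = v₁ × v₂ = (-0.047, 0.527, 0.194) (taken with n_z > 0).
tan δ = √(n_x²+n_y²)/n_z = 0.529/0.194, so δ = 69.9°.
Dip direction = azimuth of (n_x, n_y) = atan2(-0.047, 0.527) = 355°.

true dip 70°, dip direction 355°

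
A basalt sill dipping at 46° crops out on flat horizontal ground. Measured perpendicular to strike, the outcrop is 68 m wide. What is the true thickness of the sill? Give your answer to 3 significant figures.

True thickness t = w · sin(dip) = 68 × sin 46°
t = 68 × 0.7193 = 48.915 m

48.9 m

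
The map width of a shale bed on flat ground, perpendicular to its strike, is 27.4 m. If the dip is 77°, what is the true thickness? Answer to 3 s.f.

26.7 m

True thickness t = w · sin(dip) = 27.4 × sin 77°
t = 27.4 × 0.9744 = 26.698 m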